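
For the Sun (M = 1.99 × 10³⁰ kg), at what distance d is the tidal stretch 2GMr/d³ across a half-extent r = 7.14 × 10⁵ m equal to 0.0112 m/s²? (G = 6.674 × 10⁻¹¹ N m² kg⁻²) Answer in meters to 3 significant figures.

2.57 × 10⁹ m

2GMr/d³ = a_tidal  ⇒  d = (2GMr / a_tidal)^(1/3)
d = (2 × 6.674×10⁻¹¹ × (1.99 × 10³⁰) × (7.14 × 10⁵) / (0.0112))^(1/3)
  = 2.57 × 10⁹ m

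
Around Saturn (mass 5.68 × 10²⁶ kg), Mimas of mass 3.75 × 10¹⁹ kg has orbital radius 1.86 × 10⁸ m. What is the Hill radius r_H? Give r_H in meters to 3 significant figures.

r_H ≈ a (m/3M)^(1/3)
    = (1.86 × 10⁸) × (3.75 × 10¹⁹ / (3 × 5.68 × 10²⁶))^(1/3)
    = 5.21 × 10⁵ m

5.21 × 10⁵ m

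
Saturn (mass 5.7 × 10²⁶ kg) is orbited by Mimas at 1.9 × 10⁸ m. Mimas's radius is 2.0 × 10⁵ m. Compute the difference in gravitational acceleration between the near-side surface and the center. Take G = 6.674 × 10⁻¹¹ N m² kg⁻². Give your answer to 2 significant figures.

2.2 × 10⁻³ m/s²

The tidal stretch is the gradient of GM/d² times the body's extent r, hence the 1/d³ dependence.
Δg = 2GMr/d³
   = 2 × (6.674 × 10⁻¹¹) × (5.7 × 10²⁶) × (2.0 × 10⁵) / (1.9 × 10⁸)³
   = 2.2 × 10⁻³ m/s²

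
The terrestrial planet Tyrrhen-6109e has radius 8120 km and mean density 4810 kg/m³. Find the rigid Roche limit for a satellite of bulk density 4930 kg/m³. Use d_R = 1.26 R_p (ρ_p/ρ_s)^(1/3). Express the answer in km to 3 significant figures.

10100 km

d_R = 1.26 × 8120 km × (4810/4930)^(1/3)
    = 10100 km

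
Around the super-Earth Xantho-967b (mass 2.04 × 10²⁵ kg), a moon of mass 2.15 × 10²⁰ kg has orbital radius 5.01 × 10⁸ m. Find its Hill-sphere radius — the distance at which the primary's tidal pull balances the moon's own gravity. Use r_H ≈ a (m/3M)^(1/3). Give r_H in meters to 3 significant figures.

r_H ≈ a (m/3M)^(1/3)
    = (5.01 × 10⁸) × (2.15 × 10²⁰ / (3 × 2.04 × 10²⁵))^(1/3)
    = 7.62 × 10⁶ m

7.62 × 10⁶ m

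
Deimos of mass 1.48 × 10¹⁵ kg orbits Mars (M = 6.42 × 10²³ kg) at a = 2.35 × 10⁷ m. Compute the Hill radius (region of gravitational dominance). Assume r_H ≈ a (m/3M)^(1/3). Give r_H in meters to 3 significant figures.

r_H ≈ a (m/3M)^(1/3)
    = (2.35 × 10⁷) × (1.48 × 10¹⁵ / (3 × 6.42 × 10²³))^(1/3)
    = 2.15 × 10⁴ m

2.15 × 10⁴ m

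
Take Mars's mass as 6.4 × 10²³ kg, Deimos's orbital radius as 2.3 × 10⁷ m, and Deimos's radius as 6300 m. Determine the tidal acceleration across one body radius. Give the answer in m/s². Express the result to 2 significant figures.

4.4 × 10⁻⁵ m/s²

Δg = 2GMr/d³
   = 2 × (6.674 × 10⁻¹¹) × (6.4 × 10²³) × (6300) / (2.3 × 10⁷)³
   = 4.4 × 10⁻⁵ m/s²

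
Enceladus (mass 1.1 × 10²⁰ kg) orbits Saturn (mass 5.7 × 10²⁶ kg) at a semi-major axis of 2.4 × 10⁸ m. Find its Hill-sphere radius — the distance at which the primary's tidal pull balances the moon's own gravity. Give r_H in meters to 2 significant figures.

9.6 × 10⁵ m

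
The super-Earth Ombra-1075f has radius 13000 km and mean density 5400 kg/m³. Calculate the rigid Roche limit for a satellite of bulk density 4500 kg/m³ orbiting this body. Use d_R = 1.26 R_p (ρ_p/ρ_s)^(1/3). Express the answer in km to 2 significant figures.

d_R = 1.26 × 13000 km × (5400/4500)^(1/3)
    = 17000 km

17000 km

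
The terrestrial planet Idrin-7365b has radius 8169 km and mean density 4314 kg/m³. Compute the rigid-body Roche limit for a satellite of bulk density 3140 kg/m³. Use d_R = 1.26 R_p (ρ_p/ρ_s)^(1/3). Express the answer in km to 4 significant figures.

d_R = 1.26 × 8169 km × (4314/3140)^(1/3)
    = 11440 km

11440 km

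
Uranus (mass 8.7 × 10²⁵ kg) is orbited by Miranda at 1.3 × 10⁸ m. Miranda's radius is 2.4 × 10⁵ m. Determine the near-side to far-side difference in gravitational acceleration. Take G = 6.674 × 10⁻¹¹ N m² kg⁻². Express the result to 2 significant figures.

a_tidal = 4GMr/d³
        = 4 × (6.674 × 10⁻¹¹) × (8.7 × 10²⁵) × (2.4 × 10⁵) / (1.3 × 10⁸)³
        = 2.5 × 10⁻³ m/s²

2.5 × 10⁻³ m/s²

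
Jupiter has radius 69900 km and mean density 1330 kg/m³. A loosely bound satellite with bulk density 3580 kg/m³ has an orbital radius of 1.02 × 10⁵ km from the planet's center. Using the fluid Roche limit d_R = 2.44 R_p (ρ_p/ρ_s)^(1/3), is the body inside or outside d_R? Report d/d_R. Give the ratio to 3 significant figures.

d_R = 2.44 × (69900 km) × (1330/3580)^(1/3) = 1.226 × 10⁵ km
d/d_R = (1.02 × 10⁵) / (1.226 × 10⁵) = 0.832
Since d/d_R < 1, the body is inside the Roche limit.

inside; d/d_R ≈ 0.832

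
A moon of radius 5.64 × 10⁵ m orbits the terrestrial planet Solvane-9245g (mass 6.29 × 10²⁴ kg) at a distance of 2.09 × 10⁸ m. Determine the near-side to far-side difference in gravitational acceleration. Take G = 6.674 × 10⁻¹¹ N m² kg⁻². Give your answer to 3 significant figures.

Δg = 4GMr/d³
   = 4 × (6.674 × 10⁻¹¹) × (6.29 × 10²⁴) × (5.64 × 10⁵) / (2.09 × 10⁸)³
   = 1.04 × 10⁻⁴ m/s²

1.04 × 10⁻⁴ m/s²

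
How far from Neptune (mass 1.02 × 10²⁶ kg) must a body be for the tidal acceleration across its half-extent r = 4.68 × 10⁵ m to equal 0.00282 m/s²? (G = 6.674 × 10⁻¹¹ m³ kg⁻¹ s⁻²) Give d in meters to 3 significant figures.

1.31 × 10⁸ m

2GMr/d³ = a_tidal  ⇒  d = (2GMr / a_tidal)^(1/3)
d = (2 × 6.674×10⁻¹¹ × (1.02 × 10²⁶) × (4.68 × 10⁵) / (0.00282))^(1/3)
  = 1.31 × 10⁸ m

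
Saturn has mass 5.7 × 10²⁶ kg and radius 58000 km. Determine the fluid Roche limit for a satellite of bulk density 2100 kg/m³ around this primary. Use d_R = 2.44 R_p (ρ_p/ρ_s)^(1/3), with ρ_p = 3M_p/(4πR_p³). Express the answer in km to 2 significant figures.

98000 km

ρ_p = 3M_p/(4πR_p³) = 3 × (5.7 × 10²⁶) / (4π × (5.8 × 10⁷ m)³) = 700 kg/m³
d_R = 2.44 × 58000 km × (700/2100)^(1/3)
    = 98000 km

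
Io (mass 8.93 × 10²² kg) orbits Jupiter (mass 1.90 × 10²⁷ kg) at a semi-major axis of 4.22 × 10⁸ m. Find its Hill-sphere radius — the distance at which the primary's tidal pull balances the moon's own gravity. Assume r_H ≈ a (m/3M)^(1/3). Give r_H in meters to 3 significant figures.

1.06 × 10⁷ m

r_H ≈ a (m/3M)^(1/3)
    = (4.22 × 10⁸) × (8.93 × 10²² / (3 × 1.90 × 10²⁷))^(1/3)
    = 1.06 × 10⁷ m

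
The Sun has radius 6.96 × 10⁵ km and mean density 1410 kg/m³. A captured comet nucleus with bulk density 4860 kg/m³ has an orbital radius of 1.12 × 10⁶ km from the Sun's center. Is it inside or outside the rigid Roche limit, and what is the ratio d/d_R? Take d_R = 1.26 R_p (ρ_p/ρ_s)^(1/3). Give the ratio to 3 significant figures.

d_R = 1.26 × (6.96 × 10⁵ km) × (1410/4860)^(1/3) = 5.806 × 10⁵ km
d/d_R = (1.12 × 10⁶) / (5.806 × 10⁵) = 1.93
Since d/d_R > 1, the body is outside the Roche limit.

outside; d/d_R ≈ 1.93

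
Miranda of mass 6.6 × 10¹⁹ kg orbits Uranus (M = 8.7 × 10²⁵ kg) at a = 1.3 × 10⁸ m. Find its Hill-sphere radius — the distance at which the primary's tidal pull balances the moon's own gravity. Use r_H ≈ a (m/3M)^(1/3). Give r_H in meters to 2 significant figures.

8.2 × 10⁵ m

r_H ≈ a (m/3M)^(1/3)
    = (1.3 × 10⁸) × (6.6 × 10¹⁹ / (3 × 8.7 × 10²⁵))^(1/3)
    = 8.2 × 10⁵ m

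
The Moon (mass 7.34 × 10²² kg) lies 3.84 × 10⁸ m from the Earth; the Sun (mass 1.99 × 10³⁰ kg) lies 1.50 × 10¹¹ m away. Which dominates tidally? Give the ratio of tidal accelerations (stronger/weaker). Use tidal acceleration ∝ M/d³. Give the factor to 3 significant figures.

The Moon, by a factor of ≈ 2.20

Tidal stretch scales as M/d³; compute that for each body.
The Moon: (7.34 × 10²²) / (3.84 × 10⁸)³ = 1.296 × 10⁻³
The Sun: (1.99 × 10³⁰) / (1.50 × 10¹¹)³ = 5.896 × 10⁻⁴
Ratio (larger/smaller) = 2.20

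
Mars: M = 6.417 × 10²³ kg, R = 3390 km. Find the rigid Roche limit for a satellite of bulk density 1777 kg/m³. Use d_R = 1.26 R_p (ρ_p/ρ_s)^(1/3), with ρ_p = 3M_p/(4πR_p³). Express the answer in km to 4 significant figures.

ρ_p = 3M_p/(4πR_p³) = 3 × (6.417 × 10²³) / (4π × (3.390 × 10⁶ m)³) = 3932 kg/m³
d_R = 1.26 × 3390 km × (3932/1777)^(1/3)
    = 5566 km

5566 km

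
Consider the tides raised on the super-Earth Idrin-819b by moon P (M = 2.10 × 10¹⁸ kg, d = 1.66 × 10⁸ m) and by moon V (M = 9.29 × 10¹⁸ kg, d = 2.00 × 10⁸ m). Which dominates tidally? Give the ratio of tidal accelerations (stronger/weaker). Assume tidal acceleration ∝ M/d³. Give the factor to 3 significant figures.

Moon V, by a factor of ≈ 2.53

Tidal acceleration ∝ M/d³, so compare M/d³ for each.
Moon P: (2.10 × 10¹⁸) / (1.66 × 10⁸)³ = 4.591 × 10⁻⁷
Moon V: (9.29 × 10¹⁸) / (2.00 × 10⁸)³ = 1.161 × 10⁻⁶
Ratio (larger/smaller) = 2.53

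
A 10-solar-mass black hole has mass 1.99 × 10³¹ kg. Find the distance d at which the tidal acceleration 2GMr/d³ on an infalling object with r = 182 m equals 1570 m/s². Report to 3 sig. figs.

2GMr/d³ = a_tidal  ⇒  d = (2GMr / a_tidal)^(1/3)
d = (2 × 6.674×10⁻¹¹ × (1.99 × 10³¹) × (182) / (1570))^(1/3)
  = 6.75 × 10⁶ m

6.75 × 10⁶ m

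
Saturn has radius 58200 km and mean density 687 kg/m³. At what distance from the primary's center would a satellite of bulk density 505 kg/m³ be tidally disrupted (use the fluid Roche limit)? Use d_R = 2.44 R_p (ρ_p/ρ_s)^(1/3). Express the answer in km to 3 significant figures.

d_R = 2.44 × 58200 km × (687/505)^(1/3)
    = 1.57 × 10⁵ km

1.57 × 10⁵ km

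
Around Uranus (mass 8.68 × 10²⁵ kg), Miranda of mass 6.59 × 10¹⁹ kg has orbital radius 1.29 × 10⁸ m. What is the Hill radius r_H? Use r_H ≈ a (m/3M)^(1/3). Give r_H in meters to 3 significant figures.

8.16 × 10⁵ m

r_H ≈ a (m/3M)^(1/3)
    = (1.29 × 10⁸) × (6.59 × 10¹⁹ / (3 × 8.68 × 10²⁵))^(1/3)
    = 8.16 × 10⁵ m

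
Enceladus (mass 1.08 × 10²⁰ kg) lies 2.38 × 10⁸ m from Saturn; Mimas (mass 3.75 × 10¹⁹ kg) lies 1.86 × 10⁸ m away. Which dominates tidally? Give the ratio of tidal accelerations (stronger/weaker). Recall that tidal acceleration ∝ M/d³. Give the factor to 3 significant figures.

Enceladus, by a factor of ≈ 1.37

Compare M/d³ for the two perturbers:
Enceladus: (1.08 × 10²⁰) / (2.38 × 10⁸)³ = 8.011 × 10⁻⁶
Mimas: (3.75 × 10¹⁹) / (1.86 × 10⁸)³ = 5.828 × 10⁻⁶
Ratio (larger/smaller) = 1.37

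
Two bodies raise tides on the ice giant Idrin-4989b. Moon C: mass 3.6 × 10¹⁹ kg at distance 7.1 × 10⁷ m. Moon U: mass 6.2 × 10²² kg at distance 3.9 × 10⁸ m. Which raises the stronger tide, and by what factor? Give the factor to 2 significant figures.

Compare M/d³ for the two perturbers:
Moon C: (3.6 × 10¹⁹) / (7.1 × 10⁷)³ = 1.006 × 10⁻⁴
Moon U: (6.2 × 10²²) / (3.9 × 10⁸)³ = 1.045 × 10⁻³
Ratio (larger/smaller) = 10

Moon U, by a factor of ≈ 10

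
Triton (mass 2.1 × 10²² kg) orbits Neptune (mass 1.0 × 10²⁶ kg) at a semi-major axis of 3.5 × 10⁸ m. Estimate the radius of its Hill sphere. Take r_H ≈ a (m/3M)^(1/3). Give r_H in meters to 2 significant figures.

1.4 × 10⁷ m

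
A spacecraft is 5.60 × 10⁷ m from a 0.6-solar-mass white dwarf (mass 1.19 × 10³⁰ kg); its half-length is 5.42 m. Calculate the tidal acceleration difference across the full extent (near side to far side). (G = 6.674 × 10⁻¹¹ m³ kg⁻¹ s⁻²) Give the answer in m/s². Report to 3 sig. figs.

9.80 × 10⁻³ m/s²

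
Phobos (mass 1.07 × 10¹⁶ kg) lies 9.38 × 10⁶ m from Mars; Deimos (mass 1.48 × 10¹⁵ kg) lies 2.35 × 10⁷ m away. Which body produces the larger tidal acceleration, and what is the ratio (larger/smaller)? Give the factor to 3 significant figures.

Tidal stretch scales as M/d³; compute that for each body.
Phobos: (1.07 × 10¹⁶) / (9.38 × 10⁶)³ = 1.297 × 10⁻⁵
Deimos: (1.48 × 10¹⁵) / (2.35 × 10⁷)³ = 1.140 × 10⁻⁷
Ratio (larger/smaller) = 114

Phobos, by a factor of ≈ 114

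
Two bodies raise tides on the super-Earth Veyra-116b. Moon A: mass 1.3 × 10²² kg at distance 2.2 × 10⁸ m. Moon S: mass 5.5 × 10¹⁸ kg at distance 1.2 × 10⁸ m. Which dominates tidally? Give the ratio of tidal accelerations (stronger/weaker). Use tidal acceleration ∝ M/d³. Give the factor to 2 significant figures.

The tide-raising term goes as M/d³ (the gradient of a 1/d² field).
Moon A: (1.3 × 10²²) / (2.2 × 10⁸)³ = 1.221 × 10⁻³
Moon S: (5.5 × 10¹⁸) / (1.2 × 10⁸)³ = 3.183 × 10⁻⁶
Ratio (larger/smaller) = 380

Moon A, by a factor of ≈ 380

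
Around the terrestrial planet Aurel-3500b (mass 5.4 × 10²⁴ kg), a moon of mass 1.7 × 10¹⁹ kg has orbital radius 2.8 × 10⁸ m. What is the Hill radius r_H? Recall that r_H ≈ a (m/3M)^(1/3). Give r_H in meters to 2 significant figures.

2.8 × 10⁶ m

r_H ≈ a (m/3M)^(1/3)
    = (2.8 × 10⁸) × (1.7 × 10¹⁹ / (3 × 5.4 × 10²⁴))^(1/3)
    = 2.8 × 10⁶ m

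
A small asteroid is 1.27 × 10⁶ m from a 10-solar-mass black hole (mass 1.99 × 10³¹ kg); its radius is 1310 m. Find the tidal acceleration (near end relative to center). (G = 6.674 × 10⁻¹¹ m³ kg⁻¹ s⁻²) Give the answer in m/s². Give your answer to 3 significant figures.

1.70 × 10⁶ m/s²

Δg = 2GMr/d³
   = 2 × (6.674 × 10⁻¹¹) × (1.99 × 10³¹) × (1310) / (1.27 × 10⁶)³
   = 1.70 × 10⁶ m/s²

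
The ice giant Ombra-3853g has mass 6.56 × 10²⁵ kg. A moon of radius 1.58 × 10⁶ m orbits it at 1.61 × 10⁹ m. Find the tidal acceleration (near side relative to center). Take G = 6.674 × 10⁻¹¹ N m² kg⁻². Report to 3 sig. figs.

a_tidal = 2GMr/d³
        = 2 × (6.674 × 10⁻¹¹) × (6.56 × 10²⁵) × (1.58 × 10⁶) / (1.61 × 10⁹)³
        = 3.32 × 10⁻⁶ m/s²

3.32 × 10⁻⁶ m/s²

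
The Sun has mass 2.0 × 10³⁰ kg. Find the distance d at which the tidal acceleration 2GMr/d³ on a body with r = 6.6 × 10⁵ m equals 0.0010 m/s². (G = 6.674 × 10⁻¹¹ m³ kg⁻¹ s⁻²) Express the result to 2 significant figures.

2GMr/d³ = a_tidal  ⇒  d = (2GMr / a_tidal)^(1/3)
d = (2 × 6.674×10⁻¹¹ × (2.0 × 10³⁰) × (6.6 × 10⁵) / (0.0010))^(1/3)
  = 5.6 × 10⁹ m

5.6 × 10⁹ m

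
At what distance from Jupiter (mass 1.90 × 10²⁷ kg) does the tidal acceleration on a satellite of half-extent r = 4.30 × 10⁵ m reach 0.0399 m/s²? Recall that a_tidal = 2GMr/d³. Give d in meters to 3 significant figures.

1.40 × 10⁸ m

2GMr/d³ = a_tidal  ⇒  d = (2GMr / a_tidal)^(1/3)
d = (2 × 6.674×10⁻¹¹ × (1.90 × 10²⁷) × (4.30 × 10⁵) / (0.0399))^(1/3)
  = 1.40 × 10⁸ m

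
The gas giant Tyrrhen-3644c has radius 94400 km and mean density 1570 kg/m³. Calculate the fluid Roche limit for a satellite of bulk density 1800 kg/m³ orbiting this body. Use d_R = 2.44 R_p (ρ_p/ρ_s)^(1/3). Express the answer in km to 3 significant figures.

d_R = 2.44 × 94400 km × (1570/1800)^(1/3)
    = 2.20 × 10⁵ km

2.20 × 10⁵ km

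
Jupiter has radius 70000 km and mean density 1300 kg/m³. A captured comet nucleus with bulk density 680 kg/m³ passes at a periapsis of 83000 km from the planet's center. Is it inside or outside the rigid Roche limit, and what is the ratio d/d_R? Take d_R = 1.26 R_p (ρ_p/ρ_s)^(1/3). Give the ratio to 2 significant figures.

d_R = 1.26 × (70000 km) × (1300/680)^(1/3) = 1.095 × 10⁵ km
d/d_R = (83000) / (1.095 × 10⁵) = 0.76
Since d/d_R < 1, the body is inside the Roche limit.

inside; d/d_R ≈ 0.76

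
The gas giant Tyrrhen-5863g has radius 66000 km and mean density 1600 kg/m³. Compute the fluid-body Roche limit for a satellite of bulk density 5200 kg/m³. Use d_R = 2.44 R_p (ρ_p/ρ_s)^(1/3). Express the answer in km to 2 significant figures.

d_R = 2.44 × 66000 km × (1600/5200)^(1/3)
    = 1.1 × 10⁵ km

1.1 × 10⁵ km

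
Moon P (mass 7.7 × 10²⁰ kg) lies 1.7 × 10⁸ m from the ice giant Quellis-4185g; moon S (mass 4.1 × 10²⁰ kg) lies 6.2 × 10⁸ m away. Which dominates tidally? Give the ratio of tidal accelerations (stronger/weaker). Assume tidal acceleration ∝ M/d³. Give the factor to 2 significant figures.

Tidal stretch scales as M/d³; compute that for each body.
Moon P: (7.7 × 10²⁰) / (1.7 × 10⁸)³ = 1.567 × 10⁻⁴
Moon S: (4.1 × 10²⁰) / (6.2 × 10⁸)³ = 1.720 × 10⁻⁶
Ratio (larger/smaller) = 91

Moon P, by a factor of ≈ 91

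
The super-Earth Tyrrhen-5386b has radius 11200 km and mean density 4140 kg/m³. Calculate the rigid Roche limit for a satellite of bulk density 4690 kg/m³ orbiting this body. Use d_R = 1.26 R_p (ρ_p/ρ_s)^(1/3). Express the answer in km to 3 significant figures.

d_R = 1.26 × 11200 km × (4140/4690)^(1/3)
    = 13500 km

13500 km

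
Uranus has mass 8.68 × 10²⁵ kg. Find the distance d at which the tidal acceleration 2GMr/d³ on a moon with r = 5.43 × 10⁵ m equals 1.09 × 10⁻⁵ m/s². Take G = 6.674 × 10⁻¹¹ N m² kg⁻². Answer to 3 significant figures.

2GMr/d³ = a_tidal  ⇒  d = (2GMr / a_tidal)^(1/3)
d = (2 × 6.674×10⁻¹¹ × (8.68 × 10²⁵) × (5.43 × 10⁵) / (1.09 × 10⁻⁵))^(1/3)
  = 8.33 × 10⁸ m

8.33 × 10⁸ m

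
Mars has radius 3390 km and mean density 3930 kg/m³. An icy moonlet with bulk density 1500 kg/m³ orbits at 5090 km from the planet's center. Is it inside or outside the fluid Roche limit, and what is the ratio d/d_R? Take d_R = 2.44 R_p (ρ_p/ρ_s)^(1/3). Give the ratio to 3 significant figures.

inside; d/d_R ≈ 0.446

d_R = 2.44 × (3390 km) × (3930/1500)^(1/3) = 11400 km
d/d_R = (5090) / (11400) = 0.446
Since d/d_R < 1, the body is inside the Roche limit.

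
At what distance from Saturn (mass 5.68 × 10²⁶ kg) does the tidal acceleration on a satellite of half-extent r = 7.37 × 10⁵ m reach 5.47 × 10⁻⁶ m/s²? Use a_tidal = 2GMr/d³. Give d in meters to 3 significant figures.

2.17 × 10⁹ m

2GMr/d³ = a_tidal  ⇒  d = (2GMr / a_tidal)^(1/3)
d = (2 × 6.674×10⁻¹¹ × (5.68 × 10²⁶) × (7.37 × 10⁵) / (5.47 × 10⁻⁶))^(1/3)
  = 2.17 × 10⁹ m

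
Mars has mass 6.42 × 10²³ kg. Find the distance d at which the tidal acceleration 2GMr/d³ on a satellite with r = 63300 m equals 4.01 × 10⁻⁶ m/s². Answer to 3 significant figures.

2GMr/d³ = a_tidal  ⇒  d = (2GMr / a_tidal)^(1/3)
d = (2 × 6.674×10⁻¹¹ × (6.42 × 10²³) × (63300) / (4.01 × 10⁻⁶))^(1/3)
  = 1.11 × 10⁸ m

1.11 × 10⁸ m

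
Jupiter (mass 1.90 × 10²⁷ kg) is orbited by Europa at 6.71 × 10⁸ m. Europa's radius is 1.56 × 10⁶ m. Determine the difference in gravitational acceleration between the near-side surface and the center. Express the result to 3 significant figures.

1.31 × 10⁻³ m/s²

Δa = 2GMr/d³
   = 2 × (6.674 × 10⁻¹¹) × (1.90 × 10²⁷) × (1.56 × 10⁶) / (6.71 × 10⁸)³
   = 1.31 × 10⁻³ m/s²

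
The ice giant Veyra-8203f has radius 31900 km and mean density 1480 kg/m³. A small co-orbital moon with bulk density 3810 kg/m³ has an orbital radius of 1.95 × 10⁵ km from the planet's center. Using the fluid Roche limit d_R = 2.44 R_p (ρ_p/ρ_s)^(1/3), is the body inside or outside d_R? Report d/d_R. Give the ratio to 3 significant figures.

d_R = 2.44 × (31900 km) × (1480/3810)^(1/3) = 56790 km
d/d_R = (1.95 × 10⁵) / (56790) = 3.43
Since d/d_R > 1, the body is outside the Roche limit.

outside; d/d_R ≈ 3.43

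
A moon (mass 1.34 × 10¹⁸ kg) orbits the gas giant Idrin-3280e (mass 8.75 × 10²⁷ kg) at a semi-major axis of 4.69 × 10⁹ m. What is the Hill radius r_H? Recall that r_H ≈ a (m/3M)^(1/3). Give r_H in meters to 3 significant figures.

1.74 × 10⁶ m

r_H ≈ a (m/3M)^(1/3)
    = (4.69 × 10⁹) × (1.34 × 10¹⁸ / (3 × 8.75 × 10²⁷))^(1/3)
    = 1.74 × 10⁶ m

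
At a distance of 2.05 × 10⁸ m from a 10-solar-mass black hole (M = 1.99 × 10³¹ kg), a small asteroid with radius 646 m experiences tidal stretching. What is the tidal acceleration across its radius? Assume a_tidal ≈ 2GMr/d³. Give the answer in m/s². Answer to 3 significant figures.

Δg = 2GMr/d³
   = 2 × (6.674 × 10⁻¹¹) × (1.99 × 10³¹) × (646) / (2.05 × 10⁸)³
   = 1.99 × 10⁻¹ m/s²

1.99 × 10⁻¹ m/s²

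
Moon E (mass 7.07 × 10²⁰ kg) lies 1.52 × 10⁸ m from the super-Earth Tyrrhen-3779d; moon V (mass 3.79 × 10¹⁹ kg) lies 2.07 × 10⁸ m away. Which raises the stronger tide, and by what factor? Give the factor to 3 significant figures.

Moon E, by a factor of ≈ 47.1

Tidal stretch scales as M/d³; compute that for each body.
Moon E: (7.07 × 10²⁰) / (1.52 × 10⁸)³ = 2.013 × 10⁻⁴
Moon V: (3.79 × 10¹⁹) / (2.07 × 10⁸)³ = 4.273 × 10⁻⁶
Ratio (larger/smaller) = 47.1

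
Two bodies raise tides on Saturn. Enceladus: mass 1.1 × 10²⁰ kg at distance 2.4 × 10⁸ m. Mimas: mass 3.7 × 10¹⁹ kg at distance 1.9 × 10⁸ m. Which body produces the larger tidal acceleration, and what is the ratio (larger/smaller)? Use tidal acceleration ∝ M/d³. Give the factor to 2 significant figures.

Enceladus, by a factor of ≈ 1.5

Tidal stretch scales as M/d³; compute that for each body.
Enceladus: (1.1 × 10²⁰) / (2.4 × 10⁸)³ = 7.957 × 10⁻⁶
Mimas: (3.7 × 10¹⁹) / (1.9 × 10⁸)³ = 5.394 × 10⁻⁶
Ratio (larger/smaller) = 1.5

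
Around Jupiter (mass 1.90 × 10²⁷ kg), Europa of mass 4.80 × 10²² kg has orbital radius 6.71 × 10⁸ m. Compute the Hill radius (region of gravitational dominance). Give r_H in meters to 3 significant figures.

r_H ≈ a (m/3M)^(1/3)
    = (6.71 × 10⁸) × (4.80 × 10²² / (3 × 1.90 × 10²⁷))^(1/3)
    = 1.37 × 10⁷ m

1.37 × 10⁷ m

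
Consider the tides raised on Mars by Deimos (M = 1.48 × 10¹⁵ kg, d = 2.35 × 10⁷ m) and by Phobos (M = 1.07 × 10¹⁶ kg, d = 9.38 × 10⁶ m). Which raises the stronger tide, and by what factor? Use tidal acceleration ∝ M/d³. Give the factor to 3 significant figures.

Compare M/d³ for the two perturbers:
Deimos: (1.48 × 10¹⁵) / (2.35 × 10⁷)³ = 1.140 × 10⁻⁷
Phobos: (1.07 × 10¹⁶) / (9.38 × 10⁶)³ = 1.297 × 10⁻⁵
Ratio (larger/smaller) = 114

Phobos, by a factor of ≈ 114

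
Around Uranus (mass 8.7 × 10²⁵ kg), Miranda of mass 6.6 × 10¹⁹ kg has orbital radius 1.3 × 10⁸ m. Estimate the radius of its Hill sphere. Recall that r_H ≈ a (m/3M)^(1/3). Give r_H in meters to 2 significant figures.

r_H ≈ a (m/3M)^(1/3)
    = (1.3 × 10⁸) × (6.6 × 10¹⁹ / (3 × 8.7 × 10²⁵))^(1/3)
    = 8.2 × 10⁵ m

8.2 × 10⁵ m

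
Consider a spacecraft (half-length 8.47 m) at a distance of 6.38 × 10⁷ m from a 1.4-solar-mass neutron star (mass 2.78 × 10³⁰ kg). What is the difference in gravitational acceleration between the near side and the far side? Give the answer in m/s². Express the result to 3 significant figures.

2.42 × 10⁻² m/s²

Differencing GM/(d−r)² and GM/(d+r)² to first order in r/d gives 4GMr/d³.
Δa = 4GMr/d³
   = 4 × (6.674 × 10⁻¹¹) × (2.78 × 10³⁰) × (8.47) / (6.38 × 10⁷)³
   = 2.42 × 10⁻² m/s²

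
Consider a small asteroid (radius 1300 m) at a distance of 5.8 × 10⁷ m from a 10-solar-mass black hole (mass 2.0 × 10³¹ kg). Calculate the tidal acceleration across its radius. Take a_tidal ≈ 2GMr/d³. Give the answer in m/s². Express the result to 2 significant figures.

Since r ≪ d, expand the inverse-square field across one radius to get the leading 2GMr/d³ term.
Δg = 2GMr/d³
   = 2 × (6.674 × 10⁻¹¹) × (2.0 × 10³¹) × (1300) / (5.8 × 10⁷)³
   = 1.8 × 10¹ m/s²

1.8 × 10¹ m/s²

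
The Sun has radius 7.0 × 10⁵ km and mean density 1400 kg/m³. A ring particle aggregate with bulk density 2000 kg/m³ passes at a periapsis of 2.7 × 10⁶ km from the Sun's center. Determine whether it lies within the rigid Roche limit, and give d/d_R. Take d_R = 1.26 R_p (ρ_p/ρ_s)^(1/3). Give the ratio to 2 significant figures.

d_R = 1.26 × (7.0 × 10⁵ km) × (1400/2000)^(1/3) = 7.831 × 10⁵ km
d/d_R = (2.7 × 10⁶) / (7.831 × 10⁵) = 3.4
Since d/d_R > 1, the body is outside the Roche limit.

outside; d/d_R ≈ 3.4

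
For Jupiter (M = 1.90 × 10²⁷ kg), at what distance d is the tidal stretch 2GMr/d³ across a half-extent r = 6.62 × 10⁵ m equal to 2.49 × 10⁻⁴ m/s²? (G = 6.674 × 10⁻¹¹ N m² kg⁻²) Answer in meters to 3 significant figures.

2GMr/d³ = a_tidal  ⇒  d = (2GMr / a_tidal)^(1/3)
d = (2 × 6.674×10⁻¹¹ × (1.90 × 10²⁷) × (6.62 × 10⁵) / (2.49 × 10⁻⁴))^(1/3)
  = 8.77 × 10⁸ m

8.77 × 10⁸ m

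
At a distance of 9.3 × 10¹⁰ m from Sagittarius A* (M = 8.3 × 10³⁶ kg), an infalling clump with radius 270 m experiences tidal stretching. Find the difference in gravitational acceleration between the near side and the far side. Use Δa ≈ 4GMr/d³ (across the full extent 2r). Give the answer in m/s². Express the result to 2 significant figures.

7.4 × 10⁻⁴ m/s²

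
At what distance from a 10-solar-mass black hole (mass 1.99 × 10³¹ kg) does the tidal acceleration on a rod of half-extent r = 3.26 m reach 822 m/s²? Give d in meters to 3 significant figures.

2GMr/d³ = a_tidal  ⇒  d = (2GMr / a_tidal)^(1/3)
d = (2 × 6.674×10⁻¹¹ × (1.99 × 10³¹) × (3.26) / (822))^(1/3)
  = 2.19 × 10⁶ m

2.19 × 10⁶ m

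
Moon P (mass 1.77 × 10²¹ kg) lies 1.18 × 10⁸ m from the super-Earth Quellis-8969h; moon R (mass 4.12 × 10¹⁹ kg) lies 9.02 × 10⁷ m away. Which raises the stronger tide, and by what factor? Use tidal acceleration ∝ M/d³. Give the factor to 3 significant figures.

Moon P, by a factor of ≈ 19.2

Tidal acceleration ∝ M/d³, so compare M/d³ for each.
Moon P: (1.77 × 10²¹) / (1.18 × 10⁸)³ = 1.077 × 10⁻³
Moon R: (4.12 × 10¹⁹) / (9.02 × 10⁷)³ = 5.614 × 10⁻⁵
Ratio (larger/smaller) = 19.2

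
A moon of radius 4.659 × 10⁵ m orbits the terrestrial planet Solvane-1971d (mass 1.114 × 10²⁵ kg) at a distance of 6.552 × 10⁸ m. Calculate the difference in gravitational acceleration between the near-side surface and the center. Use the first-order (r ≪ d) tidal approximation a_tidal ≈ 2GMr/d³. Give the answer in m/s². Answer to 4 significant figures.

2.463 × 10⁻⁶ m/s²

a_tidal = 2GMr/d³
        = 2 × (6.674 × 10⁻¹¹) × (1.114 × 10²⁵) × (4.659 × 10⁵) / (6.552 × 10⁸)³
        = 2.463 × 10⁻⁶ m/s²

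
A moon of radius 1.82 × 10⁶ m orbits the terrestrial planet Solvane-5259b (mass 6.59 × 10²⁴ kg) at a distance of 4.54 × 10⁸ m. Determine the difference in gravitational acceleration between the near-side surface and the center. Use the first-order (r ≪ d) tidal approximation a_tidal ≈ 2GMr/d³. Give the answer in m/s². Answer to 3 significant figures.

Since r ≪ d, expand the inverse-square field across one radius to get the leading 2GMr/d³ term.
Δg = 2GMr/d³
   = 2 × (6.674 × 10⁻¹¹) × (6.59 × 10²⁴) × (1.82 × 10⁶) / (4.54 × 10⁸)³
   = 1.71 × 10⁻⁵ m/s²

1.71 × 10⁻⁵ m/s²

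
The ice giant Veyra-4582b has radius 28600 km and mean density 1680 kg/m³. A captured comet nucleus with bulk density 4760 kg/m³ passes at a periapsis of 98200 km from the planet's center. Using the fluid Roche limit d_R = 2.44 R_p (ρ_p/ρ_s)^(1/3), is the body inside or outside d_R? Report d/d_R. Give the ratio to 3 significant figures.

d_R = 2.44 × (28600 km) × (1680/4760)^(1/3) = 49320 km
d/d_R = (98200) / (49320) = 1.99
Since d/d_R > 1, the body is outside the Roche limit.

outside; d/d_R ≈ 1.99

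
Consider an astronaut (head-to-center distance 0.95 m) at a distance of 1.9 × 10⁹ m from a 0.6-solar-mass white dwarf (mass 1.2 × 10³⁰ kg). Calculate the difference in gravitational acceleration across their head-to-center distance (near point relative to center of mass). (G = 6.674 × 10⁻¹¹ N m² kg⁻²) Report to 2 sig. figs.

2.2 × 10⁻⁸ m/s²

The tidal stretch is the gradient of GM/d² times the body's extent r, hence the 1/d³ dependence.
Δa = 2GMr/d³
   = 2 × (6.674 × 10⁻¹¹) × (1.2 × 10³⁰) × (0.95) / (1.9 × 10⁹)³
   = 2.2 × 10⁻⁸ m/s²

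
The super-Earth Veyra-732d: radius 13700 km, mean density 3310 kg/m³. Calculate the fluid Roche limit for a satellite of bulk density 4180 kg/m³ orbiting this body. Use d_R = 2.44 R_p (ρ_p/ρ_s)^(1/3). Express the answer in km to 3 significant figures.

d_R = 2.44 × 13700 km × (3310/4180)^(1/3)
    = 30900 km

30900 km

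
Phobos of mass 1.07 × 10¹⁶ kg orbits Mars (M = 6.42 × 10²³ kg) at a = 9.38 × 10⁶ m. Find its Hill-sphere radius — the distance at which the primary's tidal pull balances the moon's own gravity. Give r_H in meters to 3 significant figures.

1.66 × 10⁴ m

r_H ≈ a (m/3M)^(1/3)
    = (9.38 × 10⁶) × (1.07 × 10¹⁶ / (3 × 6.42 × 10²³))^(1/3)
    = 1.66 × 10⁴ m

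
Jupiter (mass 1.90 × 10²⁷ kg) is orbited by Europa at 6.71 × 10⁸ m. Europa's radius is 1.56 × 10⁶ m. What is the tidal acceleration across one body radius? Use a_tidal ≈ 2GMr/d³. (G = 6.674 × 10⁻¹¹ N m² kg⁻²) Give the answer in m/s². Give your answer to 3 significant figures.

1.31 × 10⁻³ m/s²

Since r ≪ d, expand the inverse-square field across one radius to get the leading 2GMr/d³ term.
Δg = 2GMr/d³
   = 2 × (6.674 × 10⁻¹¹) × (1.90 × 10²⁷) × (1.56 × 10⁶) / (6.71 × 10⁸)³
   = 1.31 × 10⁻³ m/s²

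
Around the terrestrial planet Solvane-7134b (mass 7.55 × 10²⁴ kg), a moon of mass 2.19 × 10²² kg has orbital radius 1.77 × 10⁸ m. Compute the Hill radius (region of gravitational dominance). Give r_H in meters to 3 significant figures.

r_H ≈ a (m/3M)^(1/3)
    = (1.77 × 10⁸) × (2.19 × 10²² / (3 × 7.55 × 10²⁴))^(1/3)
    = 1.75 × 10⁷ m

1.75 × 10⁷ m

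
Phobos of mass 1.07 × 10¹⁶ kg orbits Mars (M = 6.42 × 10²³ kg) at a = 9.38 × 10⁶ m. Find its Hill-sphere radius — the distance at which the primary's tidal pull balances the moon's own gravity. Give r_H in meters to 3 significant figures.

r_H ≈ a (m/3M)^(1/3)
    = (9.38 × 10⁶) × (1.07 × 10¹⁶ / (3 × 6.42 × 10²³))^(1/3)
    = 1.66 × 10⁴ m

1.66 × 10⁴ m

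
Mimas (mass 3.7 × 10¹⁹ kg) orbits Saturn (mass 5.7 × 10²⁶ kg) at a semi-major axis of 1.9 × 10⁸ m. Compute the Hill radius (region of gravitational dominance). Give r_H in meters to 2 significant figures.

r_H ≈ a (m/3M)^(1/3)
    = (1.9 × 10⁸) × (3.7 × 10¹⁹ / (3 × 5.7 × 10²⁶))^(1/3)
    = 5.3 × 10⁵ m

5.3 × 10⁵ m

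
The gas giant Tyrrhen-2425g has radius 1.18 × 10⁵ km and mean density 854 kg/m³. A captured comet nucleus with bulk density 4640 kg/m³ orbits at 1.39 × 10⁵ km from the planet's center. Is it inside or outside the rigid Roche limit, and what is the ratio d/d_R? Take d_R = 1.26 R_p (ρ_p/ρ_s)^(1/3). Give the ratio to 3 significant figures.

d_R = 1.26 × (1.18 × 10⁵ km) × (854/4640)^(1/3) = 84570 km
d/d_R = (1.39 × 10⁵) / (84570) = 1.64
Since d/d_R > 1, the body is outside the Roche limit.

outside; d/d_R ≈ 1.64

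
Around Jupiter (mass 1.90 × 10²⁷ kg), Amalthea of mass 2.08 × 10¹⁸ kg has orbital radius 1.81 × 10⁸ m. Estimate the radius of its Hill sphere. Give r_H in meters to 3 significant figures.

1.29 × 10⁵ m

r_H ≈ a (m/3M)^(1/3)
    = (1.81 × 10⁸) × (2.08 × 10¹⁸ / (3 × 1.90 × 10²⁷))^(1/3)
    = 1.29 × 10⁵ m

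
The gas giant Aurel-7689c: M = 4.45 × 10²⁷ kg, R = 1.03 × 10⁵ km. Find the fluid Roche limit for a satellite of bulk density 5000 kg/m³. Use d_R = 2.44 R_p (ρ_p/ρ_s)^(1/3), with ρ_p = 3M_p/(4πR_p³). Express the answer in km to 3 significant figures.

1.46 × 10⁵ km

ρ_p = 3M_p/(4πR_p³) = 3 × (4.45 × 10²⁷) / (4π × (1.03 × 10⁸ m)³) = 972 kg/m³
d_R = 2.44 × 1.03 × 10⁵ km × (972/5000)^(1/3)
    = 1.46 × 10⁵ km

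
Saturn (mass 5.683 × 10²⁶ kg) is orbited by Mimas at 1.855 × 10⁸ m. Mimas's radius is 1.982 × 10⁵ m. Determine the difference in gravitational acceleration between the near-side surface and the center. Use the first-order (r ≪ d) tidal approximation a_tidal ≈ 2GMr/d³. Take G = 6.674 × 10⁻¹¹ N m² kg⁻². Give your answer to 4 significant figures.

2.355 × 10⁻³ m/s²

Since r ≪ d, expand the inverse-square field across one radius to get the leading 2GMr/d³ term.
a_tidal = 2GMr/d³
        = 2 × (6.674 × 10⁻¹¹) × (5.683 × 10²⁶) × (1.982 × 10⁵) / (1.855 × 10⁸)³
        = 2.355 × 10⁻³ m/s²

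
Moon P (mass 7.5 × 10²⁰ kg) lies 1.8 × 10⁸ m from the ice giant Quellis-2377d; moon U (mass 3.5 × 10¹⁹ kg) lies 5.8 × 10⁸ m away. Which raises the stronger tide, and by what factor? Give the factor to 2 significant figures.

Moon P, by a factor of ≈ 720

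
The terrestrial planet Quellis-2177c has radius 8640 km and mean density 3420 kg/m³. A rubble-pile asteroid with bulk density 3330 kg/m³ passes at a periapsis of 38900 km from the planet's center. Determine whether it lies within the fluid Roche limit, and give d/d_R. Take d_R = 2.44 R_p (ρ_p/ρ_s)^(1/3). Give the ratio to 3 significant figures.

outside; d/d_R ≈ 1.83

d_R = 2.44 × (8640 km) × (3420/3330)^(1/3) = 21270 km
d/d_R = (38900) / (21270) = 1.83
Since d/d_R > 1, the body is outside the Roche limit.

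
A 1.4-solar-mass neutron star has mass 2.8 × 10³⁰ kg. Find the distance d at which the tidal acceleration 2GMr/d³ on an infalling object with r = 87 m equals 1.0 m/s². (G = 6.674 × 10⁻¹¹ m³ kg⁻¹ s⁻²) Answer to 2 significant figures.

3.2 × 10⁷ m

2GMr/d³ = a_tidal  ⇒  d = (2GMr / a_tidal)^(1/3)
d = (2 × 6.674×10⁻¹¹ × (2.8 × 10³⁰) × (87) / (1.0))^(1/3)
  = 3.2 × 10⁷ m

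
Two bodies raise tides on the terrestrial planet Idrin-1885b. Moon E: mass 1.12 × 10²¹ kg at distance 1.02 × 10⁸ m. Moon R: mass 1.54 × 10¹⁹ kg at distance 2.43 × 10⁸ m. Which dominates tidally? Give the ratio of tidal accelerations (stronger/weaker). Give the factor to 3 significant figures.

Moon E, by a factor of ≈ 983

Tidal stretch scales as M/d³; compute that for each body.
Moon E: (1.12 × 10²¹) / (1.02 × 10⁸)³ = 1.055 × 10⁻³
Moon R: (1.54 × 10¹⁹) / (2.43 × 10⁸)³ = 1.073 × 10⁻⁶
Ratio (larger/smaller) = 983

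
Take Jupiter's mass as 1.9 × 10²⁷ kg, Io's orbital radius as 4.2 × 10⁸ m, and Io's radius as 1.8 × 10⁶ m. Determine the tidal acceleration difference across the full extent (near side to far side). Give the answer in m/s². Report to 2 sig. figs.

1.2 × 10⁻² m/s²

Δa = 4GMr/d³
   = 4 × (6.674 × 10⁻¹¹) × (1.9 × 10²⁷) × (1.8 × 10⁶) / (4.2 × 10⁸)³
   = 1.2 × 10⁻² m/s²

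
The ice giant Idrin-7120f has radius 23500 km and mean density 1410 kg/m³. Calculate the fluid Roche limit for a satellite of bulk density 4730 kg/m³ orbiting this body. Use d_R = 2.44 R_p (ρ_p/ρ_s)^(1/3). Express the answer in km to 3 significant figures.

d_R = 2.44 × 23500 km × (1410/4730)^(1/3)
    = 38300 km

38300 km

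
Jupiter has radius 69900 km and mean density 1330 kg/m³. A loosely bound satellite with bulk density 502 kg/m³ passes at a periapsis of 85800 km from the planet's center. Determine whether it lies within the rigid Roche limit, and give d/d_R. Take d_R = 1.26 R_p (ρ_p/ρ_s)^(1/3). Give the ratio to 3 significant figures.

d_R = 1.26 × (69900 km) × (1330/502)^(1/3) = 1.219 × 10⁵ km
d/d_R = (85800) / (1.219 × 10⁵) = 0.704
Since d/d_R < 1, the body is inside the Roche limit.

inside; d/d_R ≈ 0.704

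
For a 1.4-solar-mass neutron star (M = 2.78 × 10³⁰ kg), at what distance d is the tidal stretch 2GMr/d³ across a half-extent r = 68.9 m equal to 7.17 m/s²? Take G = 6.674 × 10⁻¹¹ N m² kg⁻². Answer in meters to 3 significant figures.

1.53 × 10⁷ m

2GMr/d³ = a_tidal  ⇒  d = (2GMr / a_tidal)^(1/3)
d = (2 × 6.674×10⁻¹¹ × (2.78 × 10³⁰) × (68.9) / (7.17))^(1/3)
  = 1.53 × 10⁷ m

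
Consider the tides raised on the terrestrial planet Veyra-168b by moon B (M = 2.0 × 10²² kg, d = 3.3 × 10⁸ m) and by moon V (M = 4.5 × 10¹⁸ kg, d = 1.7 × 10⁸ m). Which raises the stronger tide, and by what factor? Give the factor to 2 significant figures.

Compare M/d³ for the two perturbers:
Moon B: (2.0 × 10²²) / (3.3 × 10⁸)³ = 5.565 × 10⁻⁴
Moon V: (4.5 × 10¹⁸) / (1.7 × 10⁸)³ = 9.159 × 10⁻⁷
Ratio (larger/smaller) = 610

Moon B, by a factor of ≈ 610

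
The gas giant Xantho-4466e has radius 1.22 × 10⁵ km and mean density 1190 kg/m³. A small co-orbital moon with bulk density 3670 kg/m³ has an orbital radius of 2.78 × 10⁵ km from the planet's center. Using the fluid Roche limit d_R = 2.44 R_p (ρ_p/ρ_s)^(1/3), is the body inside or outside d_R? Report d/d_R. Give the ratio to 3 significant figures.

outside; d/d_R ≈ 1.36

d_R = 2.44 × (1.22 × 10⁵ km) × (1190/3670)^(1/3) = 2.045 × 10⁵ km
d/d_R = (2.78 × 10⁵) / (2.045 × 10⁵) = 1.36
Since d/d_R > 1, the body is outside the Roche limit.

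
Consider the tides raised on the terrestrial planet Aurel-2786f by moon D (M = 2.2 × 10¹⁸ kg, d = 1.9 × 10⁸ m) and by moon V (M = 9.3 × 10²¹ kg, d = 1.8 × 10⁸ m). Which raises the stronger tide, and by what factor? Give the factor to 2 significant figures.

Tidal stretch scales as M/d³; compute that for each body.
Moon D: (2.2 × 10¹⁸) / (1.9 × 10⁸)³ = 3.207 × 10⁻⁷
Moon V: (9.3 × 10²¹) / (1.8 × 10⁸)³ = 1.595 × 10⁻³
Ratio (larger/smaller) = 5000

Moon V, by a factor of ≈ 5000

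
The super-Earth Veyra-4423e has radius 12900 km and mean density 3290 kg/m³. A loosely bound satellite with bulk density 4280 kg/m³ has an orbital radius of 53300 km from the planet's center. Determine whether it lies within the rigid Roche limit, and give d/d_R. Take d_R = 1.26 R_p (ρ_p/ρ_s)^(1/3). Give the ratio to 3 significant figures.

d_R = 1.26 × (12900 km) × (3290/4280)^(1/3) = 14890 km
d/d_R = (53300) / (14890) = 3.58
Since d/d_R > 1, the body is outside the Roche limit.

outside; d/d_R ≈ 3.58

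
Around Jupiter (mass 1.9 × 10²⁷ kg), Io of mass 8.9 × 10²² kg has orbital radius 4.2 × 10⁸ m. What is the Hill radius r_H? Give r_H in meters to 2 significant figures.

r_H ≈ a (m/3M)^(1/3)
    = (4.2 × 10⁸) × (8.9 × 10²² / (3 × 1.9 × 10²⁷))^(1/3)
    = 1.0 × 10⁷ m

1.0 × 10⁷ m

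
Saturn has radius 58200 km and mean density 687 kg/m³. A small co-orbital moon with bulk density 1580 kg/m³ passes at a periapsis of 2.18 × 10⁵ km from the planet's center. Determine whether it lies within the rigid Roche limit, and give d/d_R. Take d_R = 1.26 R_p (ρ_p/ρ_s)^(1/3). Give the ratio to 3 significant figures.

d_R = 1.26 × (58200 km) × (687/1580)^(1/3) = 55560 km
d/d_R = (2.18 × 10⁵) / (55560) = 3.92
Since d/d_R > 1, the body is outside the Roche limit.

outside; d/d_R ≈ 3.92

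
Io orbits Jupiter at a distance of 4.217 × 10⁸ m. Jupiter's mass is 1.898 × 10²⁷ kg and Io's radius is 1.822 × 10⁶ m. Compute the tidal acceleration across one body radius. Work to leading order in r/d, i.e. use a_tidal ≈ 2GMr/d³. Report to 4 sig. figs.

6.155 × 10⁻³ m/s²

Δg = 2GMr/d³
   = 2 × (6.674 × 10⁻¹¹) × (1.898 × 10²⁷) × (1.822 × 10⁶) / (4.217 × 10⁸)³
   = 6.155 × 10⁻³ m/s²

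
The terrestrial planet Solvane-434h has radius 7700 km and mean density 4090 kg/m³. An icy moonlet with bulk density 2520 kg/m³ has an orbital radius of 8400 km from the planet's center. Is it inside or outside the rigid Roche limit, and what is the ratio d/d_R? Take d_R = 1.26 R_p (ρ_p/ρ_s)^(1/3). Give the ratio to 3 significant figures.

inside; d/d_R ≈ 0.737

d_R = 1.26 × (7700 km) × (4090/2520)^(1/3) = 11400 km
d/d_R = (8400) / (11400) = 0.737
Since d/d_R < 1, the body is inside the Roche limit.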